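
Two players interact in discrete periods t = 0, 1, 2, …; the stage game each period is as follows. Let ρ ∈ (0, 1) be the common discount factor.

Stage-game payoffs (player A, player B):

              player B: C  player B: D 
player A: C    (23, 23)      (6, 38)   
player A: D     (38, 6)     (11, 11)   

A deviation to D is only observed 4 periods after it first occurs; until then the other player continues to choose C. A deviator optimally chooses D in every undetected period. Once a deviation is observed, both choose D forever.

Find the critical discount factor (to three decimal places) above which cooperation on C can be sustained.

A deviator earns 38 for 4 periods, then 11 forever; cooperating earns 23 forever. Multiplying the IC by (1−ρ):
23 ≥ 38(1−ρ^4) + 11ρ^4, so 27·ρ^4 ≥ 15 and ρ^4 ≥ 5/9.
ρ ≥ (5/9)^(1/4) ≈ 0.863.

0.863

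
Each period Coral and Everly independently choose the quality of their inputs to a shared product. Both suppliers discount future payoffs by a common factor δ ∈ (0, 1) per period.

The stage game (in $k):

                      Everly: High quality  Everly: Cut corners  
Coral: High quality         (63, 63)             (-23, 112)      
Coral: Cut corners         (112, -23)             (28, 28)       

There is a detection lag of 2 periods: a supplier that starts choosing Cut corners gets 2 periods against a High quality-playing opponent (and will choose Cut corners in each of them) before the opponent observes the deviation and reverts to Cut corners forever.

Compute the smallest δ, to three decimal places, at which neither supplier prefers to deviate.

The best deviation is to choose Cut corners for all 2 undetected periods, earning 112 each, then 28 forever once detected.
Deviation value: 112(1−δ^2)/(1−δ) + 28δ^2/(1−δ); cooperation value: 63/(1−δ).
IC: 63 ≥ 112(1−δ^2) + 28δ^2 = 112 − 84δ^2.
So δ^2 ≥ 49/84 = 7/12, giving δ ≥ (7/12)^(1/2) ≈ 0.764.

0.764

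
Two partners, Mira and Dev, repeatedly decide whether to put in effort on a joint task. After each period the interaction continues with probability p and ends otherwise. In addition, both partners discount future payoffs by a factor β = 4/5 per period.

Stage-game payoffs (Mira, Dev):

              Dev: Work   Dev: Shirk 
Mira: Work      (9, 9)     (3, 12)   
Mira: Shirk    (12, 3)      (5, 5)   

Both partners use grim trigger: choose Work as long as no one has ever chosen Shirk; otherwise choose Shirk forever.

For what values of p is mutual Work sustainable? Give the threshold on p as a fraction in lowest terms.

Expected continuation weight on next period's payoff is β·p = 4/5·p, which plays the role of the discount factor.
Cooperation requires 4/5·p ≥ (12−9)/(12−5) = 3/7, hence p ≥ 15/28.

15/28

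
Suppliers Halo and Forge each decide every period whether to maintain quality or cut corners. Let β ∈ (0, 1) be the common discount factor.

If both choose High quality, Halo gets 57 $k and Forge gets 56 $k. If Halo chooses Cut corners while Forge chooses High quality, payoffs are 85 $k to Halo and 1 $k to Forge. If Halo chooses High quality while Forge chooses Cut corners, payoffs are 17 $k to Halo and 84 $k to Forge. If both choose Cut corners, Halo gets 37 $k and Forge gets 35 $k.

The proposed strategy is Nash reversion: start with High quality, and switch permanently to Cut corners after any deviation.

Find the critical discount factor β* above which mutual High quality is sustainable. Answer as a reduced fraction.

Halo's threshold: (85−57)/(85−37) = 7/12.
Forge's threshold: (84−56)/(84−35) = 4/7.
7/12 > 4/7, so Halo binds and β* = 7/12.

7/12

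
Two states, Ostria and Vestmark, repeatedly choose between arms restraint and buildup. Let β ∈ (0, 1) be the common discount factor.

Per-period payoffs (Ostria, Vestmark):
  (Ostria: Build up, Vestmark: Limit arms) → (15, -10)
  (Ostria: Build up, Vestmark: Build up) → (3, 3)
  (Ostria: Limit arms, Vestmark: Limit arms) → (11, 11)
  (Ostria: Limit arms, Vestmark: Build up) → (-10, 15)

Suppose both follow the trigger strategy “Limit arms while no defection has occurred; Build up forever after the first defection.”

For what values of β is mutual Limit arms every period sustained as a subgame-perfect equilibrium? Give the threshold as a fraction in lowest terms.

1/3

11/(1−β) ≥ 15 + 3β/(1−β)
11 ≥ 15 − 12β
β ≥ 4/12 = 1/3.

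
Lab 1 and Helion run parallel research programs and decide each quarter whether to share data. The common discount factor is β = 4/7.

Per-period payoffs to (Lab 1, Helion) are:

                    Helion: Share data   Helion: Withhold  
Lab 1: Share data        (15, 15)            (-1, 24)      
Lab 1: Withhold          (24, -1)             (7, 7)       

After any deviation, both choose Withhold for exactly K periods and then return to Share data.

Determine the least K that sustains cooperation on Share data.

Need Σ_{k=1}^{K} β^k ≥ (24−15)/(15−7) = 1.1250 at β = 4/7.
At K = 3 the sum is 1.0845 < 1.1250; at K = 4 it is 1.1912 ≥ 1.1250.
So the minimum punishment length is K = 4.

4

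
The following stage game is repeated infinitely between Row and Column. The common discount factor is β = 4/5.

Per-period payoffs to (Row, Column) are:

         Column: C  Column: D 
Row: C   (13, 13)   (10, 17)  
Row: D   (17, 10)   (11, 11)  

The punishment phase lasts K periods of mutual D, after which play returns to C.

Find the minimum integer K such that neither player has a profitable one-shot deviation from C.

No profitable deviation requires (13−11)(β+…+β^K) ≥ 17−13, i.e. β+…+β^K ≥ 2 ≈ 2.0000.
With β = 4/5, the partial sums are K=1: 0.8000, K=2: 1.4400, K=3: 1.9520, K=4: 2.3616.
K = 4 is the first length at which the sum reaches 2.0000.

4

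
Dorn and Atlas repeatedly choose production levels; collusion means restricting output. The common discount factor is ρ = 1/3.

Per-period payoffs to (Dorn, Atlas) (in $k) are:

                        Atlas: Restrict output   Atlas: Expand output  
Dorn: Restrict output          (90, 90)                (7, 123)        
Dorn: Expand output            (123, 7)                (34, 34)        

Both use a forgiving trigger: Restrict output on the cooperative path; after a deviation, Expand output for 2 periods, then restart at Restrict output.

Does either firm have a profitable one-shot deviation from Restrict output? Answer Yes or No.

IC: ρ+…+ρ^2 ≥ (123−90)/(90−34) = 33/56.
At ρ = 1/3: partial sum = 0.4444 < 0.5893. Cooperation not sustainable.

Yes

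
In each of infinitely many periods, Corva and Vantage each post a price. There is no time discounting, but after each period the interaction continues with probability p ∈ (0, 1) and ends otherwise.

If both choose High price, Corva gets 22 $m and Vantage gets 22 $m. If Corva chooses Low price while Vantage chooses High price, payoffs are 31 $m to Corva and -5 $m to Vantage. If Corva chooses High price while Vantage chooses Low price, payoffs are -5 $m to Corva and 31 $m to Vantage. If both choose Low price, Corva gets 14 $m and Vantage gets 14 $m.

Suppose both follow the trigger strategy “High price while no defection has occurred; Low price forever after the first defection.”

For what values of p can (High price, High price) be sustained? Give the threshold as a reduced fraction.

9/17

Expected cooperation value is 22 + p·22 + p²·22 + … = 22/(1−p); deviation gives 31 + p·14/(1−p).
22 ≥ 31(1−p) + 14p ⇒ 17p ≥ 9 ⇒ p ≥ 9/17.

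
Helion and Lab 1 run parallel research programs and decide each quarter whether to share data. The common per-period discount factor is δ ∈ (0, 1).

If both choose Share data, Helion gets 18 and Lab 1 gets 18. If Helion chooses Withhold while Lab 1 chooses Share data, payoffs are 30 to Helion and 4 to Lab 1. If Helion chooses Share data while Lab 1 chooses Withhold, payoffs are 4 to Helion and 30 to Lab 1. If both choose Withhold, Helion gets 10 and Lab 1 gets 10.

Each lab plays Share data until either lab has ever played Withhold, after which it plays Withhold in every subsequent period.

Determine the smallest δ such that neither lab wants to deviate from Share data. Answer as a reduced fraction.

18/(1−δ) ≥ 30 + 10δ/(1−δ)
18 ≥ 30 − 20δ
δ ≥ 12/20 = 3/5.

3/5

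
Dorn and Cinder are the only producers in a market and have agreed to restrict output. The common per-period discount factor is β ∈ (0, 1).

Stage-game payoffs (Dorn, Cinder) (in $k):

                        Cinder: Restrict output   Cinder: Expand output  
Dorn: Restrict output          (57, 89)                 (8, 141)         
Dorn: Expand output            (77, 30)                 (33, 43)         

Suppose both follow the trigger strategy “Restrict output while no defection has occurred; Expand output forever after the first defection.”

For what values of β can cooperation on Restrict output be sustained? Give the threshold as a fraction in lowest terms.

For Dorn: deviation gain 77−57 = 20, per-period punishment loss 57−33 = 24. IC gives β ≥ 20/44 = 5/11.
For Cinder: gain 52, loss 46 per period, so β ≥ 52/98 = 26/49.
The tighter constraint is Cinder's, so cooperation needs β ≥ 26/49.

26/49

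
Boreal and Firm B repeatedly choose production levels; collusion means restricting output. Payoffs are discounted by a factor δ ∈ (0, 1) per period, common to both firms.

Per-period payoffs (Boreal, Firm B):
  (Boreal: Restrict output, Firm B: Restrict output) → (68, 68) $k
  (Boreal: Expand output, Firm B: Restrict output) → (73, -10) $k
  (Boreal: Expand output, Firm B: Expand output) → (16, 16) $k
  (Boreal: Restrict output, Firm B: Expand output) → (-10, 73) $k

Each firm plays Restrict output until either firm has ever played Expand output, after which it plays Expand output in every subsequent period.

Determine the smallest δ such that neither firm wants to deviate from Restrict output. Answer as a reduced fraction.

One-period gain from deviating is 73 − 68 = 5. The loss is 68 − 16 = 52 in every subsequent period, with present value 52·δ/(1−δ).
Deviation is unprofitable when 52·δ/(1−δ) ≥ 5, i.e. δ/(1−δ) ≥ 5/52.
Equivalently δ ≥ 5/(5+52) = 5/57.

5/57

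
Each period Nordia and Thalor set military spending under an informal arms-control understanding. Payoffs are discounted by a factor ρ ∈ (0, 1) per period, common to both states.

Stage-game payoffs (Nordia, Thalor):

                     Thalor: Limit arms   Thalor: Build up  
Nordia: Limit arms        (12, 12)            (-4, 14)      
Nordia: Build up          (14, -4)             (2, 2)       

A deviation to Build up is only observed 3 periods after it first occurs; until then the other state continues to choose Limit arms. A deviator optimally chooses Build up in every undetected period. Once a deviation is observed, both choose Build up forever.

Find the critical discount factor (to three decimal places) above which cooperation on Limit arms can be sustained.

The best deviation is to choose Build up for all 3 undetected periods, earning 14 each, then 2 forever once detected.
Deviation value: 14(1−ρ^3)/(1−ρ) + 2ρ^3/(1−ρ); cooperation value: 12/(1−ρ).
IC: 12 ≥ 14(1−ρ^3) + 2ρ^3 = 14 − 12ρ^3.
So ρ^3 ≥ 2/12 = 1/6, giving ρ ≥ (1/6)^(1/3) ≈ 0.550.

0.550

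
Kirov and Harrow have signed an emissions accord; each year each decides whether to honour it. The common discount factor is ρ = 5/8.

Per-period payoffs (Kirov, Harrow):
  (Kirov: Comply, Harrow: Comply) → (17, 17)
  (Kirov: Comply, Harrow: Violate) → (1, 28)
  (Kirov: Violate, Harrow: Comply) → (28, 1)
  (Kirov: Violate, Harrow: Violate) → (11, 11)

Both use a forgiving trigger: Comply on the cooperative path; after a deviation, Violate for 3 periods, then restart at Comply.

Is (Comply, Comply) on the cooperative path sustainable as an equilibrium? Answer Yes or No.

No

IC: ρ+…+ρ^3 ≥ (28−17)/(17−11) = 11/6.
At ρ = 5/8: partial sum = 1.2598 < 1.8333. Cooperation not sustainable.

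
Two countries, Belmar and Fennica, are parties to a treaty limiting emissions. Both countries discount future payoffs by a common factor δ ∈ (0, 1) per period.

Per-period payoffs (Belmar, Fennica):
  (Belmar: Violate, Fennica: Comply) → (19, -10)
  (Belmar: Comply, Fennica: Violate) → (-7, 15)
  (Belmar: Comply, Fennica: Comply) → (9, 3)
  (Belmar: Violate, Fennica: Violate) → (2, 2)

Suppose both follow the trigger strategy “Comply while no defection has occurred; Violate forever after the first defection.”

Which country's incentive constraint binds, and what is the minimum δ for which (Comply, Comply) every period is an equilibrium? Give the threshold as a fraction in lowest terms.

For Belmar: deviation gain 19−9 = 10, per-period punishment loss 9−2 = 7. IC gives δ ≥ 10/17.
For Fennica: gain 12, loss 1 per period, so δ ≥ 12/13.
The tighter constraint is Fennica's, so cooperation needs δ ≥ 12/13.

Fennica; δ ≥ 12/13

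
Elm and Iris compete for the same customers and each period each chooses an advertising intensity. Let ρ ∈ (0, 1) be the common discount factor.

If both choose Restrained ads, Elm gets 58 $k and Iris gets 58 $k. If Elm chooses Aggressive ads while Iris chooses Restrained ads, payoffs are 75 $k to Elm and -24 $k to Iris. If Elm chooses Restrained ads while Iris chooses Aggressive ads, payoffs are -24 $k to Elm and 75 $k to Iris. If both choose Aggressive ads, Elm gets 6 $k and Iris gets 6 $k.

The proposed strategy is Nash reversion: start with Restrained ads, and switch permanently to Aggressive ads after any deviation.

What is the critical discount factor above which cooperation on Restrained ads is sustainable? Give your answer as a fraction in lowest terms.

17/69

Cooperation forever yields 58 each period: 58/(1−ρ).
Deviating yields 75 once, then 6 forever: 75 + 6ρ/(1−ρ).
No profitable deviation requires 58/(1−ρ) ≥ 75 + 6ρ/(1−ρ).
Multiplying by (1−ρ): 58 ≥ 75(1−ρ) + 6ρ = 75 − 69ρ.
So 69ρ ≥ 17, i.e. ρ ≥ 17/69.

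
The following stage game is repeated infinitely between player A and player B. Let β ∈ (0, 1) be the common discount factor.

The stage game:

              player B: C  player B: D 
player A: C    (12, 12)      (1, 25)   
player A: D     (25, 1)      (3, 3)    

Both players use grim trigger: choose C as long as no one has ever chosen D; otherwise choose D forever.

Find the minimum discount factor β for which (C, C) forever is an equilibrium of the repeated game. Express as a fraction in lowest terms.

Cooperation forever yields 12 each period: 12/(1−β).
Deviating yields 25 once, then 3 forever: 25 + 3β/(1−β).
No profitable deviation requires 12/(1−β) ≥ 25 + 3β/(1−β).
Multiplying by (1−β): 12 ≥ 25(1−β) + 3β = 25 − 22β.
So 22β ≥ 13, i.e. β ≥ 13/22.

13/22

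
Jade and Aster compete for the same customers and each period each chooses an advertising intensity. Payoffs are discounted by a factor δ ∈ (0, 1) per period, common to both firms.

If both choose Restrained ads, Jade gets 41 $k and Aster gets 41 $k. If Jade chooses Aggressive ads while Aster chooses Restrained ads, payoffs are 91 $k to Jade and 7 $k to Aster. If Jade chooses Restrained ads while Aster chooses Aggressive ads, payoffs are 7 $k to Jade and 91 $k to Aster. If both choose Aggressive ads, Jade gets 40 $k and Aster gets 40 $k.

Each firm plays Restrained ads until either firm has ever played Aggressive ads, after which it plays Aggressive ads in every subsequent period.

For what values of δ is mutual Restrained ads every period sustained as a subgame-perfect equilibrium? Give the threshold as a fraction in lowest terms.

Cooperation forever yields 41 each period: 41/(1−δ).
Deviating yields 91 once, then 40 forever: 91 + 40δ/(1−δ).
No profitable deviation requires 41/(1−δ) ≥ 91 + 40δ/(1−δ).
Multiplying by (1−δ): 41 ≥ 91(1−δ) + 40δ = 91 − 51δ.
So 51δ ≥ 50, i.e. δ ≥ 50/51.

50/51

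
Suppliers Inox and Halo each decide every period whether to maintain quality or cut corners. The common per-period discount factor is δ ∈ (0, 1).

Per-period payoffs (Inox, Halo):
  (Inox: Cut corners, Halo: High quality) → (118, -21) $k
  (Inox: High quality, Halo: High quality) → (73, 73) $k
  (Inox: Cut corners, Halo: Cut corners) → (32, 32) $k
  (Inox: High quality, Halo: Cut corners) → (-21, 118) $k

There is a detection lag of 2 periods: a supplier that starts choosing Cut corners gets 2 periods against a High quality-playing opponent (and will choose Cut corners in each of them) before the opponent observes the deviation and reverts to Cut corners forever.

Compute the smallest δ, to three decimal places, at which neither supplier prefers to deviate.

0.723

A deviator earns 118 for 2 periods, then 32 forever; cooperating earns 73 forever. Multiplying the IC by (1−δ):
73 ≥ 118(1−δ^2) + 32δ^2, so 86·δ^2 ≥ 45 and δ^2 ≥ 45/86.
δ ≥ (45/86)^(1/2) ≈ 0.723.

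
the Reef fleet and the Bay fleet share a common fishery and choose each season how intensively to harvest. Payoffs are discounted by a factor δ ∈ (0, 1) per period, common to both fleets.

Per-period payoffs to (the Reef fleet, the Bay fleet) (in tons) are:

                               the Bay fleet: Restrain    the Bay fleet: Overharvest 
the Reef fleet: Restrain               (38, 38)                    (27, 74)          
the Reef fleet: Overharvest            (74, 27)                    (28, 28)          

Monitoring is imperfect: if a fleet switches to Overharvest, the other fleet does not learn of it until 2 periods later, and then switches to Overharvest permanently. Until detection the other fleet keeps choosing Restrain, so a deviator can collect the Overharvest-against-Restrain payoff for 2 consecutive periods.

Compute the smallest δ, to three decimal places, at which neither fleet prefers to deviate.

The best deviation is to choose Overharvest for all 2 undetected periods, earning 74 each, then 28 forever once detected.
Deviation value: 74(1−δ^2)/(1−δ) + 28δ^2/(1−δ); cooperation value: 38/(1−δ).
IC: 38 ≥ 74(1−δ^2) + 28δ^2 = 74 − 46δ^2.
So δ^2 ≥ 36/46 = 18/23, giving δ ≥ (18/23)^(1/2) ≈ 0.885.

0.885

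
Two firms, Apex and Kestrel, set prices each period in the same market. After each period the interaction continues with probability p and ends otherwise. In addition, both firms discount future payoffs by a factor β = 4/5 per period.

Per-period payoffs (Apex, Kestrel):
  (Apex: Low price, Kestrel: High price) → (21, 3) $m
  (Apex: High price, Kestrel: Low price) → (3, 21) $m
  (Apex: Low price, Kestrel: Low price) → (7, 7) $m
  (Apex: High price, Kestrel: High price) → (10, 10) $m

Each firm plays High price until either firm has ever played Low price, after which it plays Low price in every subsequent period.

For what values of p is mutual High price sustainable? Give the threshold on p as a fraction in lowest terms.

55/56

Expected continuation weight on next period's payoff is β·p = 4/5·p, which plays the role of the discount factor.
Cooperation requires 4/5·p ≥ (21−10)/(21−7) = 11/14, hence p ≥ 55/56.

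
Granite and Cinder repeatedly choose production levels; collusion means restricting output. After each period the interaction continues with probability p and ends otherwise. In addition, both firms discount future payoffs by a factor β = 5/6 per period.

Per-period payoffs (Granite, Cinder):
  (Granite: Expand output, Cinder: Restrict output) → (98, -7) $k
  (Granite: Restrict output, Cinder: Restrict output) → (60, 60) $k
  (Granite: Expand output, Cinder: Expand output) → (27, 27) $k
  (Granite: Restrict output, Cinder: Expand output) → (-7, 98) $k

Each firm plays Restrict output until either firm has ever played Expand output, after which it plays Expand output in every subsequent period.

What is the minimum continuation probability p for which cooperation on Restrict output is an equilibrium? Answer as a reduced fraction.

With continuation probability p and discount β, the effective per-period discount factor is βp.
Grim-trigger IC: βp ≥ (98−60)/(98−27) = 38/71.
So p ≥ (38/71)/(5/6) = 228/355.

228/355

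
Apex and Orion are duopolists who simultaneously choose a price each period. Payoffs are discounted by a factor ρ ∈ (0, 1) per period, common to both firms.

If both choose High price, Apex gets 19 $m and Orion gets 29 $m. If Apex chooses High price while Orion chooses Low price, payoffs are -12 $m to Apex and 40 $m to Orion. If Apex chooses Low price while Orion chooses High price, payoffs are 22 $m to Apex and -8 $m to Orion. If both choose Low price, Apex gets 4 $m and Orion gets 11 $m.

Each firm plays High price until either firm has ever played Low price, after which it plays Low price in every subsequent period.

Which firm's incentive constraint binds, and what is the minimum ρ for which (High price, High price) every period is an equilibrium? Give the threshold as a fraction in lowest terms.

Orion; ρ ≥ 11/29

For Apex: deviation gain 22−19 = 3, per-period punishment loss 19−4 = 15. IC gives ρ ≥ 3/18 = 1/6.
For Orion: gain 11, loss 18 per period, so ρ ≥ 11/29.
The tighter constraint is Orion's, so cooperation needs ρ ≥ 11/29.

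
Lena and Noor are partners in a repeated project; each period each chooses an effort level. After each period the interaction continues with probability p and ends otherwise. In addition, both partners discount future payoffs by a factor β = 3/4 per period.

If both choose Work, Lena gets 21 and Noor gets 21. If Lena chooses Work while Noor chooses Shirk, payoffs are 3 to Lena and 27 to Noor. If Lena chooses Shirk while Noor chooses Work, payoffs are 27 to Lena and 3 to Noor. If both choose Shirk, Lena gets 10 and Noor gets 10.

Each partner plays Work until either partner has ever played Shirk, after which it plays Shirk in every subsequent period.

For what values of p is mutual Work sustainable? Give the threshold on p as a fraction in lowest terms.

8/17

With continuation probability p and discount β, the effective per-period discount factor is βp.
Grim-trigger IC: βp ≥ (27−21)/(27−10) = 6/17.
So p ≥ (6/17)/(3/4) = 8/17.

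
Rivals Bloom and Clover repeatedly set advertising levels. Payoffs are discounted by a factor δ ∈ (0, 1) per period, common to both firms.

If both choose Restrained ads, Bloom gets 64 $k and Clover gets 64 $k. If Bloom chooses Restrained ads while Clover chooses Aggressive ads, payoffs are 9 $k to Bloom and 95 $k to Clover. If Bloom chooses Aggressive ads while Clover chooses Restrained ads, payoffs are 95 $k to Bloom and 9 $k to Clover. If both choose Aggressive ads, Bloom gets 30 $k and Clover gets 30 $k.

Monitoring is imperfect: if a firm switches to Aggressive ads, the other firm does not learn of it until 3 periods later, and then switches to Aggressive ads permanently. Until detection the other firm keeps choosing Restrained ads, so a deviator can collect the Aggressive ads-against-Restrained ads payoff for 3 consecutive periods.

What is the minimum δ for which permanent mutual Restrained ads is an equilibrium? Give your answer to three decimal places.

Deviating for the 3 undetected periods gains 95−64 = 31 per period over cooperation, then loses 64−30 = 34 per period forever once punishment starts.
Gain: 31(1 + δ + … + δ^2); loss: 34·δ^3/(1−δ).
No profitable deviation ⇔ 31(1−δ^3) ≤ 34·δ^3, i.e. δ^3 ≥ 31/(31+34) = 31/65.
Hence δ ≥ (31/65)^(1/3) ≈ 0.781.

0.781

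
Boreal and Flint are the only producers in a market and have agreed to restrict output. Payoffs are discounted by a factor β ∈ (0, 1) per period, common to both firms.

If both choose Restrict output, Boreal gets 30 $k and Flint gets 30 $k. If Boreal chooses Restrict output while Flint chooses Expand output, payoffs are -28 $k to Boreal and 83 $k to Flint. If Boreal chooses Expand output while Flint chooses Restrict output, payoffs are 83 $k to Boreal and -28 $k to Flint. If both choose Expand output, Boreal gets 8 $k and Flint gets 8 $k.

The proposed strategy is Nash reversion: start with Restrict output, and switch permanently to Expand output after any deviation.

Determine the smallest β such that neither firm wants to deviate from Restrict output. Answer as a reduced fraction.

30/(1−β) ≥ 83 + 8β/(1−β)
30 ≥ 83 − 75β
β ≥ 53/75.

53/75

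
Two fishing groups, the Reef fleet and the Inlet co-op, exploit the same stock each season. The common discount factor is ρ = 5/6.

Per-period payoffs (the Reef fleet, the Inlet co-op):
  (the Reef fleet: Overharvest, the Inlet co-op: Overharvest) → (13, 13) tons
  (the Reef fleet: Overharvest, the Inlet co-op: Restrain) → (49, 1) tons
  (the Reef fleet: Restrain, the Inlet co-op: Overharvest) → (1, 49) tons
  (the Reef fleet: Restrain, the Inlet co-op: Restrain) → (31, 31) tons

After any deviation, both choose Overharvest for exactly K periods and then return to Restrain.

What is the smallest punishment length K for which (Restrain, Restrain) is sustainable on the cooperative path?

No profitable deviation requires (31−13)(ρ+…+ρ^K) ≥ 49−31, i.e. ρ+…+ρ^K ≥ 1 ≈ 1.0000.
With ρ = 5/6, the partial sums are K=1: 0.8333, K=2: 1.5278.
K = 2 is the first length at which the sum reaches 1.0000.

2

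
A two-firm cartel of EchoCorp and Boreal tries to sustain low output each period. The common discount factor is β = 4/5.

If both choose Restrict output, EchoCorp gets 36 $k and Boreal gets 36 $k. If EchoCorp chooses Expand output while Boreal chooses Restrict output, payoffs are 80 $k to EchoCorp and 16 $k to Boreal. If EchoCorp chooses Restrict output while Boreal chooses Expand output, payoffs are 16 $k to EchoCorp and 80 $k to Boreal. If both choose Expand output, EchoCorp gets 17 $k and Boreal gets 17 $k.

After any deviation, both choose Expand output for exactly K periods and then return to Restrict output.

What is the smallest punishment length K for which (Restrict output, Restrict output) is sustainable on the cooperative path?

No profitable deviation requires (36−17)(β+…+β^K) ≥ 80−36, i.e. β+…+β^K ≥ 44/19 ≈ 2.3158.
With β = 4/5, the partial sums are K=1: 0.8000, K=2: 1.4400, K=3: 1.9520, K=4: 2.3616.
K = 4 is the first length at which the sum reaches 2.3158.

4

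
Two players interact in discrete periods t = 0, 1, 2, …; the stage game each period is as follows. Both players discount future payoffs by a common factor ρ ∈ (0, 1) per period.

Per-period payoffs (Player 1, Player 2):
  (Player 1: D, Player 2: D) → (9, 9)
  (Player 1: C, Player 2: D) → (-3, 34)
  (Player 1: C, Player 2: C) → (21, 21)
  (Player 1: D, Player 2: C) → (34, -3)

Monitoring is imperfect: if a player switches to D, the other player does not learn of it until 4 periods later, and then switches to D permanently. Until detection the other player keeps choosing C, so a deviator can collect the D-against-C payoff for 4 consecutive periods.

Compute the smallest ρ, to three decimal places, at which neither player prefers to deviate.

0.849

A deviator earns 34 for 4 periods, then 9 forever; cooperating earns 21 forever. Multiplying the IC by (1−ρ):
21 ≥ 34(1−ρ^4) + 9ρ^4, so 25·ρ^4 ≥ 13 and ρ^4 ≥ 13/25.
ρ ≥ (13/25)^(1/4) ≈ 0.849.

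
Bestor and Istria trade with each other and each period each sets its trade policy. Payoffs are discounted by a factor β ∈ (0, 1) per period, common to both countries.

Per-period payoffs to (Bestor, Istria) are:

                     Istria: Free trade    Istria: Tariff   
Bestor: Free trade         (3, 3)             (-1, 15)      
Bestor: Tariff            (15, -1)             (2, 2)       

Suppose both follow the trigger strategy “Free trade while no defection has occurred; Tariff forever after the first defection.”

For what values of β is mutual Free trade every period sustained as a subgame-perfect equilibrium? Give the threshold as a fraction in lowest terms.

Under grim trigger the critical discount factor is (T−C)/(T−P) with T = 15, C = 3, P = 2.
β* = (15−3)/(15−2) = 12/13.

12/13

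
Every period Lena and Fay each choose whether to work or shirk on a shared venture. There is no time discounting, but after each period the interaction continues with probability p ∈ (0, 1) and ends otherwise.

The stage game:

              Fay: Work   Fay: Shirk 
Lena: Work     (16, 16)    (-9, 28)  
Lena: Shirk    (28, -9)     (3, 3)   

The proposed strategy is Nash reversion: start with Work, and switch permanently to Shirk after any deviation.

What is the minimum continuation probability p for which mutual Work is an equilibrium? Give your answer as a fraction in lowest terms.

12/25

With no time discounting, the continuation probability p plays the role of the discount factor.
Grim-trigger IC: 16/(1−p) ≥ 28 + 3p/(1−p) ⇒ p ≥ (28−16)/(28−3) = 12/25.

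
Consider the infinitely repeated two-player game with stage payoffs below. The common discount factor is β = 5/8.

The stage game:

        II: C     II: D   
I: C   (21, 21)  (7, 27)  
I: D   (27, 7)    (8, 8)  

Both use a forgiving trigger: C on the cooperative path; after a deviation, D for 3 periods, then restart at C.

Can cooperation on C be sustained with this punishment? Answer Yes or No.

Yes

A one-shot deviation gives 27 now, then 8 for 3 periods, then back to 21.
Gain from deviating: (27−21) today; loss: (21−8) in each of the next 3 periods.
No-deviation condition: (21−8)(β+…+β^3) ≥ 27−21, i.e. β+…+β^3 ≥ 6/13.
At β = 5/8: β+…+β^3 = 1.2598 ≥ 0.4615.
So cooperation is sustainable.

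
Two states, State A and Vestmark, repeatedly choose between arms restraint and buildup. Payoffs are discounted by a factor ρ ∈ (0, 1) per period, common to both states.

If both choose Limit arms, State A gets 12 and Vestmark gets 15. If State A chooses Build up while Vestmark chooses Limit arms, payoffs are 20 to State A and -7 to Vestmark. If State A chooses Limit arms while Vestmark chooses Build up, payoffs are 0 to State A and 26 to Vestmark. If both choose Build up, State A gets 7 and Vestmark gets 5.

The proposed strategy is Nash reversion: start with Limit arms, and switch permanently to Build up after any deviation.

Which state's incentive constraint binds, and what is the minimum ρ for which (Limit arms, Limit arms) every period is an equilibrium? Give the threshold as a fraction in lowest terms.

State A: cooperation gives 12 each period; deviation gives 20 once then 7 forever.
  12/(1−ρ) ≥ 20 + 7ρ/(1−ρ) ⇒ ρ ≥ 8/13.
Vestmark: cooperation gives 15 each period; deviation gives 26 once then 5 forever.
  ρ ≥ 11/21.
Both must hold, so the binding constraint is State A's: ρ ≥ 8/13.

State A; ρ ≥ 8/13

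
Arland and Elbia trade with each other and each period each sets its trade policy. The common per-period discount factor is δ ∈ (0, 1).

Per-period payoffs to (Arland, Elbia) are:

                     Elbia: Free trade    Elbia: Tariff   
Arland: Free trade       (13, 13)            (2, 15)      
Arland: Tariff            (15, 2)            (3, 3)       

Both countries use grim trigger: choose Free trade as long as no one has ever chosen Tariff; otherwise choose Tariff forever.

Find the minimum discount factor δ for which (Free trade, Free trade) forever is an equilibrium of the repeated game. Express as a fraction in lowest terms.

Cooperation forever yields 13 each period: 13/(1−δ).
Deviating yields 15 once, then 3 forever: 15 + 3δ/(1−δ).
No profitable deviation requires 13/(1−δ) ≥ 15 + 3δ/(1−δ).
Multiplying by (1−δ): 13 ≥ 15(1−δ) + 3δ = 15 − 12δ.
So 12δ ≥ 2, i.e. δ ≥ 2/12 = 1/6.

1/6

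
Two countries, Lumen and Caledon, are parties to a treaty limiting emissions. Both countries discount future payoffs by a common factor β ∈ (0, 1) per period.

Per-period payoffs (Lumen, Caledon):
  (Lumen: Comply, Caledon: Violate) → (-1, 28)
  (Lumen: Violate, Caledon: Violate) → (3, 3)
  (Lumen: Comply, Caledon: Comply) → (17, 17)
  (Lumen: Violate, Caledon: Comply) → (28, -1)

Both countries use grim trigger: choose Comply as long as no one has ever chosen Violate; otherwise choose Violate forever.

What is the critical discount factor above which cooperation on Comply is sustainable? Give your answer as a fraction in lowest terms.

11/25

17/(1−β) ≥ 28 + 3β/(1−β)
17 ≥ 28 − 25β
β ≥ 11/25.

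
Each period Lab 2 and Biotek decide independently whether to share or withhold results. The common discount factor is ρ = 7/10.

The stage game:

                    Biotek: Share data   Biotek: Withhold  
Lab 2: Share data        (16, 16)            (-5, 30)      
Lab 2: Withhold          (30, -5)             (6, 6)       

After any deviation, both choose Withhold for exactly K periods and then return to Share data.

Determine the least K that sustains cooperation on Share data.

No profitable deviation requires (16−6)(ρ+…+ρ^K) ≥ 30−16, i.e. ρ+…+ρ^K ≥ 7/5 ≈ 1.4000.
With ρ = 7/10, the partial sums are K=1: 0.7000, K=2: 1.1900, K=3: 1.5330.
K = 3 is the first length at which the sum reaches 1.4000.

3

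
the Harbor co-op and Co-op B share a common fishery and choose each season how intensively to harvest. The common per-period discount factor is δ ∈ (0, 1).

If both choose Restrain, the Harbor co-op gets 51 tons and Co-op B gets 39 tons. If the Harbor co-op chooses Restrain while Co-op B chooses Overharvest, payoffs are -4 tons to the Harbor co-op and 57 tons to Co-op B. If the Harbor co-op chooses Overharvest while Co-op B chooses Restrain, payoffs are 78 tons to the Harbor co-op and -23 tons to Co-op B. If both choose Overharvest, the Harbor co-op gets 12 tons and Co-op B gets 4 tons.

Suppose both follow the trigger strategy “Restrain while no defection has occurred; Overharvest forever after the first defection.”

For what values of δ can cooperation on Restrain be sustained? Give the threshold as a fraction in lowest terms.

the Harbor co-op: cooperation gives 51 each period; deviation gives 78 once then 12 forever.
  51/(1−δ) ≥ 78 + 12δ/(1−δ) ⇒ δ ≥ 27/66 = 9/22.
Co-op B: cooperation gives 39 each period; deviation gives 57 once then 4 forever.
  δ ≥ 18/53.
Both must hold, so the binding constraint is the Harbor co-op's: δ ≥ 9/22.

9/22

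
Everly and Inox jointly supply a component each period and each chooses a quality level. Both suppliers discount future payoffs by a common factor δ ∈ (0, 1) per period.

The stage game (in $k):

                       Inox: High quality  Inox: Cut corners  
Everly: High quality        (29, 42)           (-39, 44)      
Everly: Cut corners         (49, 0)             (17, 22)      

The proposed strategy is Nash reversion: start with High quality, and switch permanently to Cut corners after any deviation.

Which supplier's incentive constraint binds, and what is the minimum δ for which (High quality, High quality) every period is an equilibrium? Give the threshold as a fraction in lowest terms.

For Everly: deviation gain 49−29 = 20, per-period punishment loss 29−17 = 12. IC gives δ ≥ 20/32 = 5/8.
For Inox: gain 2, loss 20 per period, so δ ≥ 2/22 = 1/11.
The tighter constraint is Everly's, so cooperation needs δ ≥ 5/8.

Everly; δ ≥ 5/8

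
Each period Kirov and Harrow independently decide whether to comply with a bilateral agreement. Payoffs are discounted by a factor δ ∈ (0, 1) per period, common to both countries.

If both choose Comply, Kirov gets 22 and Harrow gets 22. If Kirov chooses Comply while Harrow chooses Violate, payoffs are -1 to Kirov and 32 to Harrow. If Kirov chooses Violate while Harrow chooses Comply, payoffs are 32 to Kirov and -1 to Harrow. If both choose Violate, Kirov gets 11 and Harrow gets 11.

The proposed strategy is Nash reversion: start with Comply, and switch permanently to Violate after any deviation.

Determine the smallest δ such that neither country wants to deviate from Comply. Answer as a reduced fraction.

One-period gain from deviating is 32 − 22 = 10. The loss is 22 − 11 = 11 in every subsequent period, with present value 11·δ/(1−δ).
Deviation is unprofitable when 11·δ/(1−δ) ≥ 10, i.e. δ/(1−δ) ≥ 10/11.
Equivalently δ ≥ 10/(10+11) = 10/21.

10/21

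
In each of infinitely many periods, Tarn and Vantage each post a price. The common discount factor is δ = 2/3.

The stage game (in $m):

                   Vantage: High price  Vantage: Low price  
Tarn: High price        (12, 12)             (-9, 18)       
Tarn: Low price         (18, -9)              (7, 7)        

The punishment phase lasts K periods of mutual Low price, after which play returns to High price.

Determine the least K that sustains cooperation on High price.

Need Σ_{k=1}^{K} δ^k ≥ (18−12)/(12−7) = 1.2000 at δ = 2/3.
At K = 2 the sum is 1.1111 < 1.2000; at K = 3 it is 1.4074 ≥ 1.2000.
So the minimum punishment length is K = 3.

3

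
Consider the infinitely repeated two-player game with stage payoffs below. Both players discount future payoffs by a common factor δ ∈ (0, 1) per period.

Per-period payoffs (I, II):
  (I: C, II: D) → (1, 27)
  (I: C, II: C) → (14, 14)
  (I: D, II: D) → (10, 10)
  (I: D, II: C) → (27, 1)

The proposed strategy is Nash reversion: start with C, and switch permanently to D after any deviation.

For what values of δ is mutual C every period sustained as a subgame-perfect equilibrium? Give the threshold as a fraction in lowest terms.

Cooperation forever yields 14 each period: 14/(1−δ).
Deviating yields 27 once, then 10 forever: 27 + 10δ/(1−δ).
No profitable deviation requires 14/(1−δ) ≥ 27 + 10δ/(1−δ).
Multiplying by (1−δ): 14 ≥ 27(1−δ) + 10δ = 27 − 17δ.
So 17δ ≥ 13, i.e. δ ≥ 13/17.

13/17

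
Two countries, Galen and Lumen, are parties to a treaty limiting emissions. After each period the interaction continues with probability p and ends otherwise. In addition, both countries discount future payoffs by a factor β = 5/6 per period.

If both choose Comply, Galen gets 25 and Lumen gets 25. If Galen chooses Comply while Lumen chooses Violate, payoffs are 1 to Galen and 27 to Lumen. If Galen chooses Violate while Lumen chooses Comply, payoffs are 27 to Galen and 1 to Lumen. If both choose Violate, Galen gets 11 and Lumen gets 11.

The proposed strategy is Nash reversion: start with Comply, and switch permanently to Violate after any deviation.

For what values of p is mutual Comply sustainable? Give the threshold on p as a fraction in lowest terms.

3/20

Expected continuation weight on next period's payoff is β·p = 5/6·p, which plays the role of the discount factor.
Cooperation requires 5/6·p ≥ (27−25)/(27−11) = 1/8, hence p ≥ 3/20.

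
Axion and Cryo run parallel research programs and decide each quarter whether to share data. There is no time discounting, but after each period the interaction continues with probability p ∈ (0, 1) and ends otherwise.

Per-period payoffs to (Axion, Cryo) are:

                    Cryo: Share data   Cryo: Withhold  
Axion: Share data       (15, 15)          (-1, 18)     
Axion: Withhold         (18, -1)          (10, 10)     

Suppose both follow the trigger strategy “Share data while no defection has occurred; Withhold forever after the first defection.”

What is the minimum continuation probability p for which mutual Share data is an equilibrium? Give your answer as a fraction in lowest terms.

With no time discounting, the continuation probability p plays the role of the discount factor.
Grim-trigger IC: 15/(1−p) ≥ 18 + 10p/(1−p) ⇒ p ≥ (18−15)/(18−10) = 3/8.

3/8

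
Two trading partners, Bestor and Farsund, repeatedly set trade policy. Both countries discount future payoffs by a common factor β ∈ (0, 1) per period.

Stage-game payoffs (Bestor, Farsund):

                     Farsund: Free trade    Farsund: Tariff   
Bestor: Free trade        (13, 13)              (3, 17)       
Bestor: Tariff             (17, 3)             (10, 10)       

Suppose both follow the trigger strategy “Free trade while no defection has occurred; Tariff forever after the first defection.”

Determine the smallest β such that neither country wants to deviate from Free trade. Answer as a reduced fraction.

4/7

Cooperation forever yields 13 each period: 13/(1−β).
Deviating yields 17 once, then 10 forever: 17 + 10β/(1−β).
No profitable deviation requires 13/(1−β) ≥ 17 + 10β/(1−β).
Multiplying by (1−β): 13 ≥ 17(1−β) + 10β = 17 − 7β.
So 7β ≥ 4, i.e. β ≥ 4/7.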